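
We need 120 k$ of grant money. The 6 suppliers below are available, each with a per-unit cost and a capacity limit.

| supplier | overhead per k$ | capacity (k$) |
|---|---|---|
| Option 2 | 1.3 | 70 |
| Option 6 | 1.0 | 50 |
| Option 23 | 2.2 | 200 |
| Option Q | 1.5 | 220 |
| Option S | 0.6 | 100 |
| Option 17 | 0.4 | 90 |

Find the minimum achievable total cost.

Use suppliers in increasing cost order.
Option 17 at 0.4: take all 90 k$ → 30 still needed.
Option S at 0.6: take 30 of its 100 → requirement met.
Option 6, Option 2, Option Q, Option 23: unused.
Cost = 90×0.4 + 30×0.6 = 54.

54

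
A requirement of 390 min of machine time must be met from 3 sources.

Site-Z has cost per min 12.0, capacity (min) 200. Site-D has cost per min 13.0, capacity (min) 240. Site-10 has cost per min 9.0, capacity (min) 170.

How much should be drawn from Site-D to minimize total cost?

Cheapest first:
Take 170 from Site-10 at 9.0 — need 220 more.
Site-Z at 12.0: take all 200 min — 20 still needed.
Take 20 from Site-D at 13.0 to finish.

20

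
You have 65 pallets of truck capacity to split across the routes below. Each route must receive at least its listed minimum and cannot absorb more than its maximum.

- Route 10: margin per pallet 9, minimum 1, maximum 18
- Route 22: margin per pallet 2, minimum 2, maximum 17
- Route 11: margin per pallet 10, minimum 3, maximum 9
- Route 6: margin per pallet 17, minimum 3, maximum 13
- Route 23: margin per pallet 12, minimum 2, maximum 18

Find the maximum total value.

Meeting every minimum uses 1+2+3+3+2 = 11 pallets, leaving 54.
Rank by margin per pallet: Route 6 17 > Route 23 12 > Route 11 10 > Route 10 9 > Route 22 2.
Route 6: +10 to 13 (cap) ; 44 left.
Give Route 23 16 more to hit its cap of 18 ; 28 left.
Route 11 takes 6 more to reach its cap of 9 ; 22 left.
Give Route 10 17 more to hit its cap of 18 ; 5 left.
Route 22: +5 (room for 15) → 7. Pool exhausted.
Total = 9×18 + 2×7 + 10×9 + 17×13 + 12×18 = 703.

703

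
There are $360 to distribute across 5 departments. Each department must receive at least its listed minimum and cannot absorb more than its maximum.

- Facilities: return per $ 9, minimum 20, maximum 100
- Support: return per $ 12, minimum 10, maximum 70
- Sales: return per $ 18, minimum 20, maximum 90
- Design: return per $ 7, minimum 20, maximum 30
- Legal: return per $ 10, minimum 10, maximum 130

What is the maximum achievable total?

Meeting every minimum uses 20+10+20+20+10 = 80 $, leaving 280.
Highest return per $ first: Sales 18 > Support 12 > Legal 10 > Facilities 9 > Design 7.
Sales takes 70 more to reach its cap of 90 — 210 left.
Support takes 60 more to reach its cap of 70 — 150 left.
Legal takes 120 more to reach its cap of 130 — 30 left.
Facilities has room for 80 more but only 30 remain, so it gets 50.
Total = 9×50 + 12×70 + 18×90 + 7×20 + 10×130 = 4350.

4350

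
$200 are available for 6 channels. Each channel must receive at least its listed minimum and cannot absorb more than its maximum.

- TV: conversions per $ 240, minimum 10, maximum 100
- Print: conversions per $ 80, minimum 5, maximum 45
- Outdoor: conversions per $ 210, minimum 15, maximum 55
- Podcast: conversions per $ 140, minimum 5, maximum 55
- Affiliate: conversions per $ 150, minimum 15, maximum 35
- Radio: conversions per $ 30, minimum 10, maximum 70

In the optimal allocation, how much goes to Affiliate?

25

Meeting every minimum uses 10+5+15+5+15+10 = 60 $, leaving 140.
Highest conversions per $ first: TV 240 > Outdoor 210 > Affiliate 150 > Podcast 140 > Print 80 > Radio 30.
Give TV 90 more to hit its cap of 100 ; 50 left.
Outdoor takes 40 more to reach its cap of 55 ; 10 left.
Affiliate has room for 20 more but only 10 remain, so it gets 25.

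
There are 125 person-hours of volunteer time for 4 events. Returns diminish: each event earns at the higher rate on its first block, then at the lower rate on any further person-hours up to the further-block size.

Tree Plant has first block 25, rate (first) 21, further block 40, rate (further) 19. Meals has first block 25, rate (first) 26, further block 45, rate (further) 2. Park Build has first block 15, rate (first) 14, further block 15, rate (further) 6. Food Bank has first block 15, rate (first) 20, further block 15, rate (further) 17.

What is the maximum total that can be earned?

2560

Treat each block as its own option and order by rate: Meals/T1 26 > Tree Plant/T1 21 > Food Bank/T1 20 > Tree Plant/T2 19 > Food Bank/T2 17 > Park Build/T1 14 > Park Build/T2 6 > Meals/T2 2.
Meals/T1 (26): +25 ; 100 left.
Tree Plant T1 at 21: fill all 25 ; 75 left.
Food Bank/T1 (20): +15 ; 60 left.
Fill Tree Plant T2 block (40 at 19) ; 20 left.
Food Bank T2 at 17: fill all 15 ; 5 left.
Park Build T1 at 14: only 5 left, fill 5.
Total = 26×25 + 21×25 + 20×15 + 19×40 + 17×15 + 14×5 = 2560.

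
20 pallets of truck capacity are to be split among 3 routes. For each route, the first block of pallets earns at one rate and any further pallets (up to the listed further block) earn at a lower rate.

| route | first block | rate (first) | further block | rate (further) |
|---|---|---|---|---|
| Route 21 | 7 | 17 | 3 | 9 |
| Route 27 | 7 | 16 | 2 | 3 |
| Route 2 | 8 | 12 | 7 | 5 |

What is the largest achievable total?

Rank every tier by rate: Route 21/first 17 > Route 27/first 16 > Route 2/first 12 > Route 21/second 9 > Route 2/second 5 > Route 27/second 3.
Route 21/first (17): +7 → 13 left.
Route 27/first (16): +7 → 6 left.
Route 2 first at 12: only 6 left, fill 6.
Total = 17×7 + 16×7 + 12×6 = 303.

303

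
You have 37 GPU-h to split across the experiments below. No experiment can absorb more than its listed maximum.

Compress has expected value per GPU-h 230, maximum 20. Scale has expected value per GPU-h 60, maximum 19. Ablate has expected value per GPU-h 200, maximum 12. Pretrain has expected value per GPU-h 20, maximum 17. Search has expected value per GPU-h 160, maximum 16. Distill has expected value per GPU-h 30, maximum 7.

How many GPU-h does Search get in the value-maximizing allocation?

5

Rank by expected value per GPU-h: Compress 230 > Ablate 200 > Search 160 > Scale 60 > Distill 30 > Pretrain 20.
Compress: +20 to 20 (cap) ; 17 left.
Ablate takes 12 to reach its cap of 12 ; 5 left.
Only 5 left; Search takes them to reach 5.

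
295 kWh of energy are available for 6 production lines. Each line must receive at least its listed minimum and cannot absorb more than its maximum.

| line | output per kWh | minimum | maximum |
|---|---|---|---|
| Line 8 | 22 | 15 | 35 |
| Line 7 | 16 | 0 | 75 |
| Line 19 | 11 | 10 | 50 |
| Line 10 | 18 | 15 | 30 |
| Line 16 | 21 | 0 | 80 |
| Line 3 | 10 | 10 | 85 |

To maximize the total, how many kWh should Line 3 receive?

Meeting every minimum uses 15+0+10+15+0+10 = 50 kWh, leaving 245.
Rank by output per kWh: Line 8 22 > Line 16 21 > Line 10 18 > Line 7 16 > Line 19 11 > Line 3 10.
Line 8 takes 20 more to reach its cap of 35 → 225 left.
Line 16 takes 80 more to reach its cap of 80 → 145 left.
Give Line 10 15 more to hit its cap of 30 → 130 left.
Line 7: +75 to 75 (cap) → 55 left.
Line 19: +40 to 50 (cap) → 15 left.
Only 15 left; Line 3 takes them to reach 25.

25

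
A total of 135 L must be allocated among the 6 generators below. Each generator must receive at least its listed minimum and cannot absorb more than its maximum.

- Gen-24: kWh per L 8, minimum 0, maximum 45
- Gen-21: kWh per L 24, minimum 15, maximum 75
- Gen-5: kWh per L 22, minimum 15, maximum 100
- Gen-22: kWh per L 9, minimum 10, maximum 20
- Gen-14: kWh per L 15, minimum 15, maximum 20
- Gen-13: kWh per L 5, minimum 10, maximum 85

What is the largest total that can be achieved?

Meeting every minimum uses 0+15+15+10+15+10 = 65 L, leaving 70.
Rank by kWh per L: Gen-21 24 > Gen-5 22 > Gen-14 15 > Gen-22 9 > Gen-24 8 > Gen-13 5.
Gen-21: +60 to 75 (cap) — 10 left.
Gen-5: +10 (room for 85) → 25. Pool exhausted.
Total = 24×75 + 22×25 + 9×10 + 15×15 + 5×10 = 2715.

2715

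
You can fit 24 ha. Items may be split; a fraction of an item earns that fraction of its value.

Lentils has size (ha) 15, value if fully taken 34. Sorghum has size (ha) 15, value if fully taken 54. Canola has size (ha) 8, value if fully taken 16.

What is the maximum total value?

74.4

Rank by value-to-size ratio: Sorghum 54/15≈3.6, Lentils 34/15≈2.27, Canola 16/8≈2.
Take all of Sorghum (15 ha, value 54) ; 9 ha left.
Fill the last 9 ha with part of Lentils: 9/15 of it earns 20.4.
Total value = 74.4.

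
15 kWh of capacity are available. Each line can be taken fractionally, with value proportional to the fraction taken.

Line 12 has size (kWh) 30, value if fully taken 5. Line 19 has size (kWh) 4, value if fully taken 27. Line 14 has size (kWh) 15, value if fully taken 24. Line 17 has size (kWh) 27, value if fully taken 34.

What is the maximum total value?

Rank by value-to-size ratio: Line 19 27/4≈6.75, Line 14 24/15≈1.6, Line 17 34/27≈1.26, Line 12 5/30≈0.167.
Take all of Line 19 (4 kWh, value 27) → 11 kWh left.
11 kWh left: a 11/15 share of Line 14 gives 24×11/15 = 17.6.
Total value = 44.6.

44.6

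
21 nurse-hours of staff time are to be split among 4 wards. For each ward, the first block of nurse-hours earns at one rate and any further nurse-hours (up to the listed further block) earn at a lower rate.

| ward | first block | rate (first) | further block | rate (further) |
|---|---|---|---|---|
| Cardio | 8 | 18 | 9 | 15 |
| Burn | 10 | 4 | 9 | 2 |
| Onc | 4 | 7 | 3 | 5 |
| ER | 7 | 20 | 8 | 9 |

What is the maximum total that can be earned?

Treat each block as its own option and order by rate: ER/tier1 20 > Cardio/tier1 18 > Cardio/tier2 15 > ER/tier2 9 > Onc/tier1 7 > Onc/tier2 5 > Burn/tier1 4 > Burn/tier2 2.
ER/tier1 (20): +7 → 14 left.
Cardio tier1 at 18: fill all 8 → 6 left.
Cardio tier2 at 15: only 6 left, fill 6.
Total = 20×7 + 18×8 + 15×6 = 374.

374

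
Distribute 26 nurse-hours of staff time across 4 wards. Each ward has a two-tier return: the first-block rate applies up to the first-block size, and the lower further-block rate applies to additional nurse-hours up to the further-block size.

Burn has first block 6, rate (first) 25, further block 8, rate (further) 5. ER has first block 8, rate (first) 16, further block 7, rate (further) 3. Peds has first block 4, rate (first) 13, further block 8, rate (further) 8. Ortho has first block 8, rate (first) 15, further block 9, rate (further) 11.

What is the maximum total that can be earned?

Rank every tier by rate: Burn/tier1 25 > ER/tier1 16 > Ortho/tier1 15 > Peds/tier1 13 > Ortho/tier2 11 > Peds/tier2 8 > Burn/tier2 5 > ER/tier2 3.
Fill Burn tier1 block (6 at 25) → 20 left.
Fill ER tier1 block (8 at 16) → 12 left.
Ortho tier1 at 15: fill all 8 → 4 left.
Peds/tier1 (13): +4 → 0 left.
Total = 25×6 + 16×8 + 15×8 + 13×4 = 450.

450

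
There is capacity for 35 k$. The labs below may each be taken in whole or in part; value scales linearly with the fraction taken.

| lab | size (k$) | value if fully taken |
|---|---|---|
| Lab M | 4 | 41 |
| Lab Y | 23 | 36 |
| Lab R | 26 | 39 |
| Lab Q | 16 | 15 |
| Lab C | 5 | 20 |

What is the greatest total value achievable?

Best value per unit of size first: Lab M 41/4≈10.2, Lab C 20/5≈4, Lab Y 36/23≈1.57, Lab R 39/26≈1.5, Lab Q 15/16≈0.938.
All 4 k$ of Lab M fit (value 41) → 31 remain.
Lab C: take in full, 5 k$ for value 20 → 26 left.
Lab Y: take in full, 23 k$ for value 36 → 3 left.
Fill the last 3 k$ with part of Lab R: 3/26 of it earns 4.5.
Total value = 101.5.

101.5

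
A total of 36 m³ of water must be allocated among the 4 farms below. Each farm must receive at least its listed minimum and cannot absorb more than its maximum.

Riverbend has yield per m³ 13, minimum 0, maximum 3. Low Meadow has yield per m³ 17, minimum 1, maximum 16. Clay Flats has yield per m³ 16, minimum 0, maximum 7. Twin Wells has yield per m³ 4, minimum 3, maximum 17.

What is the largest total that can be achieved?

Meeting every minimum uses 0+1+0+3 = 4 m³, leaving 32.
Order the farms by yield per m³: Low Meadow 17 > Clay Flats 16 > Riverbend 13 > Twin Wells 4.
Low Meadow: +15 to 16 (cap) — 17 left.
Give Clay Flats 7 more to hit its cap of 7 — 10 left.
Riverbend takes 3 more to reach its cap of 3 — 7 left.
Twin Wells has room for 14 more but only 7 remain, so it gets 10.
Total = 13×3 + 17×16 + 16×7 + 4×10 = 463.

463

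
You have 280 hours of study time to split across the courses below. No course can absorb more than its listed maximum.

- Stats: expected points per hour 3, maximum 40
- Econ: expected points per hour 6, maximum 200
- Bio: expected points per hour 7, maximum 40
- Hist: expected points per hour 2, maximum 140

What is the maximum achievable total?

1600

Order the courses by expected points per hour: Bio 7 > Econ 6 > Stats 3 > Hist 2.
Bio takes 40 to reach its cap of 40 → 240 left.
Econ: +200 to 200 (cap) → 40 left.
Stats: +40 to 40 (cap) → 0 left.
Total = 3×40 + 6×200 + 7×40 = 1600.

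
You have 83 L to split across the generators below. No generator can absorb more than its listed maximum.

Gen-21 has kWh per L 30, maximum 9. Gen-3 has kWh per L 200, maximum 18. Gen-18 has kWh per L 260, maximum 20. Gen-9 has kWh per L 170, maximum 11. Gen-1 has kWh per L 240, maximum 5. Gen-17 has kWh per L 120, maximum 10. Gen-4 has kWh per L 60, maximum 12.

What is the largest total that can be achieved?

14000

Highest kWh per L first: Gen-18 260 > Gen-1 240 > Gen-3 200 > Gen-9 170 > Gen-17 120 > Gen-4 60 > Gen-21 30.
Gen-18: +20 to 20 (cap) ; 63 left.
Gen-1: +5 to 5 (cap) ; 58 left.
Give Gen-3 18 to hit its cap of 18 ; 40 left.
Gen-9: +11 to 11 (cap) ; 29 left.
Gen-17: +10 to 10 (cap) ; 19 left.
Gen-4: +12 to 12 (cap) ; 7 left.
Gen-21: +7 (room for 9) → 7. Pool exhausted.
Total = 30×7 + 200×18 + 260×20 + 170×11 + 240×5 + 120×10 + 60×12 = 14000.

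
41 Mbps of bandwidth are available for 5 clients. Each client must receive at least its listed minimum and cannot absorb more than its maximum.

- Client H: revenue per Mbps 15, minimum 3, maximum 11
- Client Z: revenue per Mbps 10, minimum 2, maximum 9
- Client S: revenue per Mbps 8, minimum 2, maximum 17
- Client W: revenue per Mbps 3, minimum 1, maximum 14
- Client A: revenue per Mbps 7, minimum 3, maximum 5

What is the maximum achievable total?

Meeting every minimum uses 3+2+2+1+3 = 11 Mbps, leaving 30.
Rank by revenue per Mbps: Client H 15 > Client Z 10 > Client S 8 > Client A 7 > Client W 3.
Client H: +8 to 11 (cap) ; 22 left.
Client Z: +7 to 9 (cap) ; 15 left.
Client S takes 15 more to reach its cap of 17 ; 0 left.
Total = 15×11 + 10×9 + 8×17 + 3×1 + 7×3 = 415.

415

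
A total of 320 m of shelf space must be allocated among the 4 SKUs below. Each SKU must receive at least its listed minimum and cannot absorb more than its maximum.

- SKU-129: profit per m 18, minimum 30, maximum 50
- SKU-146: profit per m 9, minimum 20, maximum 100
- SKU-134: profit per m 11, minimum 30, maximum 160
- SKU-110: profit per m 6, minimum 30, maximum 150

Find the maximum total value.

3560

Meeting every minimum uses 30+20+30+30 = 110 m, leaving 210.
Rank by profit per m: SKU-129 18 > SKU-134 11 > SKU-146 9 > SKU-110 6.
SKU-129 takes 20 more to reach its cap of 50 → 190 left.
SKU-134: +130 to 160 (cap) → 60 left.
SKU-146: +60 (room for 80) → 80. Pool exhausted.
Total = 18×50 + 9×80 + 11×160 + 6×30 = 3560.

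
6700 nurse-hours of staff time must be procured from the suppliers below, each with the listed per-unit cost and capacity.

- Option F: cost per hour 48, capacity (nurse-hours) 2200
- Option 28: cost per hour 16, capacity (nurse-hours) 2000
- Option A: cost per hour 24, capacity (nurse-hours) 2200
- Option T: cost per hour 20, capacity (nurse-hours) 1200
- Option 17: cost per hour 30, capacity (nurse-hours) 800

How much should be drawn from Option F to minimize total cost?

500

Fill from the cheapest supplier first.
Option 28 at 16: take all 2000 nurse-hours → 4700 still needed.
Option T (20): use full 1200 → 3500 nurse-hours to go.
Take 2200 from Option A at 24 → need 1300 more.
Take 800 from Option 17 at 30 → need 500 more.
Option F at 48: take 500 of its 2200 → requirement met.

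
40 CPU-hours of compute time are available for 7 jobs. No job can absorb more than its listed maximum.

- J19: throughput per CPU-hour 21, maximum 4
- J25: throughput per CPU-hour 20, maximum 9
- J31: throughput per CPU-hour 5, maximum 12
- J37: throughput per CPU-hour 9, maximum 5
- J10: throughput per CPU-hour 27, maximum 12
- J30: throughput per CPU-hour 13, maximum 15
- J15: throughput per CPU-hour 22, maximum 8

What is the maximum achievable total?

855

Highest throughput per CPU-hour first: J10 27 > J15 22 > J19 21 > J25 20 > J30 13 > J37 9 > J31 5.
J10: +12 to 12 (cap) → 28 left.
J15: +8 to 8 (cap) → 20 left.
J19: +4 to 4 (cap) → 16 left.
J25 takes 9 to reach its cap of 9 → 7 left.
Only 7 left; J30 takes them to reach 7.
Total = 21×4 + 20×9 + 27×12 + 13×7 + 22×8 = 855.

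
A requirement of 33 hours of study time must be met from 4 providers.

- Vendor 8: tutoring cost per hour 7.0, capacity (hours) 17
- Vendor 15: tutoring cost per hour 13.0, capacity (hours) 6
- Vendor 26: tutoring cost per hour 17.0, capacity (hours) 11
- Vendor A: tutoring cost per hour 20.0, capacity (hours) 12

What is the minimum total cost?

Fill from the cheapest provider first.
Take 17 from Vendor 8 at 7.0 → need 16 more.
Vendor 15 at 13.0: take all 6 hours → 10 still needed.
Take 10 from Vendor 26 at 17.0 to finish.
Vendor A: unused.
Cost = 17×7.0 + 6×13.0 + 10×17.0 = 367.

367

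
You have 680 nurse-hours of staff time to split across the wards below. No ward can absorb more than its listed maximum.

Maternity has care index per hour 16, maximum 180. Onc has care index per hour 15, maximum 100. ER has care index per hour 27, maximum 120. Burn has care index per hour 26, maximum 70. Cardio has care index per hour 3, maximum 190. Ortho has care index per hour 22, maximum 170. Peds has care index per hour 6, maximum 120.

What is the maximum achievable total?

13420

Order the wards by care index per hour: ER 27 > Burn 26 > Ortho 22 > Maternity 16 > Onc 15 > Peds 6 > Cardio 3.
Give ER 120 to hit its cap of 120 ; 560 left.
Give Burn 70 to hit its cap of 70 ; 490 left.
Ortho takes 170 to reach its cap of 170 ; 320 left.
Maternity takes 180 to reach its cap of 180 ; 140 left.
Give Onc 100 to hit its cap of 100 ; 40 left.
Peds has room for 120 but only 40 remain, so it gets 40.
Total = 16×180 + 15×100 + 27×120 + 26×70 + 22×170 + 6×40 = 13420.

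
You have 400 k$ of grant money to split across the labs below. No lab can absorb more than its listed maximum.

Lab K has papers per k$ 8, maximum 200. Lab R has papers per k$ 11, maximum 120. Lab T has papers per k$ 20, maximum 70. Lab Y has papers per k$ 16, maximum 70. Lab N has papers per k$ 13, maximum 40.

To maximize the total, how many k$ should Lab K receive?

100

Rank by papers per k$: Lab T 20 > Lab Y 16 > Lab N 13 > Lab R 11 > Lab K 8.
Lab T: +70 to 70 (cap) → 330 left.
Lab Y: +70 to 70 (cap) → 260 left.
Lab N takes 40 to reach its cap of 40 → 220 left.
Give Lab R 120 to hit its cap of 120 → 100 left.
Only 100 left; Lab K takes them to reach 100.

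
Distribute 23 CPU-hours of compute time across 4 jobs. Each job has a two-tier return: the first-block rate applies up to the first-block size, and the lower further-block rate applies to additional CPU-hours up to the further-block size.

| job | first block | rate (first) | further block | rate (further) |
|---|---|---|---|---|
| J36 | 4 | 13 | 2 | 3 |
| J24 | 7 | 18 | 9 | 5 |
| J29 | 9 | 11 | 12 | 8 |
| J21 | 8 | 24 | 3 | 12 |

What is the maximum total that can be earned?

417

Treat each block as its own option and order by rate: J21/tier1 24 > J24/tier1 18 > J36/tier1 13 > J21/tier2 12 > J29/tier1 11 > J29/tier2 8 > J24/tier2 5 > J36/tier2 3.
Fill J21 tier1 block (8 at 24) — 15 left.
Fill J24 tier1 block (7 at 18) — 8 left.
Fill J36 tier1 block (4 at 13) — 4 left.
J21/tier2 (12): +3 — 1 left.
J29 tier1 at 11: only 1 left, fill 1.
Total = 24×8 + 18×7 + 13×4 + 12×3 + 11×1 = 417.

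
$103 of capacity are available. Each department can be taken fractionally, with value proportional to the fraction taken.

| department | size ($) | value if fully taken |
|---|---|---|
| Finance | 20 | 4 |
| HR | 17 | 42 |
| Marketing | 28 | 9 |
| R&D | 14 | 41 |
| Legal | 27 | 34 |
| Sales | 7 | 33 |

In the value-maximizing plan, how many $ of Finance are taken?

10

Rank by value-to-size ratio: Sales 33/7≈4.71, R&D 41/14≈2.93, HR 42/17≈2.47, Legal 34/27≈1.26, Marketing 9/28≈0.321, Finance 4/20≈0.2.
All 7 $ of Sales fit (value 33) → 96 remain.
R&D: take in full, 14 $ for value 41 → 82 left.
All 17 $ of HR fit (value 42) → 65 remain.
Legal: take in full, 27 $ for value 34 → 38 left.
Take all of Marketing (28 $, value 9) → 10 $ left.
Only 10 $ remain; take 10/20 of Finance for value 4×10/20 = 2.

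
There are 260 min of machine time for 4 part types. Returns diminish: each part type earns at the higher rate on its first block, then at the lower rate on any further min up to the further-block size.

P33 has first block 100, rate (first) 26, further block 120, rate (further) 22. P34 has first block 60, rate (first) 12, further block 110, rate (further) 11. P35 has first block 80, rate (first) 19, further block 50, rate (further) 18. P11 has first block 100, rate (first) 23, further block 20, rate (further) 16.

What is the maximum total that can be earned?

6220

Order all 8 blocks by rate: P33/T1 26 > P11/T1 23 > P33/T2 22 > P35/T1 19 > P35/T2 18 > P11/T2 16 > P34/T1 12 > P34/T2 11.
P33/T1 (26): +100 → 160 left.
Fill P11 T1 block (100 at 23) → 60 left.
60 remain; put them into P33 T2 at 22.
Total = 26×100 + 23×100 + 22×60 = 6220.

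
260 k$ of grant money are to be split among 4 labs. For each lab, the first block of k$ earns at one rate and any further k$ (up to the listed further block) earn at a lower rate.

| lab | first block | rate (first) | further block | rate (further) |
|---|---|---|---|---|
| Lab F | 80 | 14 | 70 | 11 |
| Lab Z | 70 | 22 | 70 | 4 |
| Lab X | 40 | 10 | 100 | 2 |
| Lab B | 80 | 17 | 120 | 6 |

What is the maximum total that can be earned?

Rank every tier by rate: Lab Z/T1 22 > Lab B/T1 17 > Lab F/T1 14 > Lab F/T2 11 > Lab X/T1 10 > Lab B/T2 6 > Lab Z/T2 4 > Lab X/T2 2.
Lab Z T1 at 22: fill all 70 — 190 left.
Lab B/T1 (17): +80 — 110 left.
Lab F/T1 (14): +80 — 30 left.
Lab F/T2: +30 of 70 at 11; pool empty.
Total = 22×70 + 17×80 + 14×80 + 11×30 = 4350.

4350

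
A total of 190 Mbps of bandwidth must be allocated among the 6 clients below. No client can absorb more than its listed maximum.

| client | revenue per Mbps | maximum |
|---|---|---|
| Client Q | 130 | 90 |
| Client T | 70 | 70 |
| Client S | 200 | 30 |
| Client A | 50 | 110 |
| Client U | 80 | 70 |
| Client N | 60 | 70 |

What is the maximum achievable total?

Rank by revenue per Mbps: Client S 200 > Client Q 130 > Client U 80 > Client T 70 > Client N 60 > Client A 50.
Client S: +30 to 30 (cap) — 160 left.
Client Q: +90 to 90 (cap) — 70 left.
Give Client U 70 to hit its cap of 70 — 0 left.
Total = 130×90 + 200×30 + 80×70 = 23300.

23300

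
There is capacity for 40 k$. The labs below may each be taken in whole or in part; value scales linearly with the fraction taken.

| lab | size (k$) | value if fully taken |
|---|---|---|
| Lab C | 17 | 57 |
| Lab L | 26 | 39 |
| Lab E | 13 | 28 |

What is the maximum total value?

100

Best value per unit of size first: Lab C 57/17≈3.35, Lab E 28/13≈2.15, Lab L 39/26≈1.5.
All 17 k$ of Lab C fit (value 57) ; 23 remain.
All 13 k$ of Lab E fit (value 28) ; 10 remain.
Fill the last 10 k$ with part of Lab L: 10/26 of it earns 15.
Total value = 100.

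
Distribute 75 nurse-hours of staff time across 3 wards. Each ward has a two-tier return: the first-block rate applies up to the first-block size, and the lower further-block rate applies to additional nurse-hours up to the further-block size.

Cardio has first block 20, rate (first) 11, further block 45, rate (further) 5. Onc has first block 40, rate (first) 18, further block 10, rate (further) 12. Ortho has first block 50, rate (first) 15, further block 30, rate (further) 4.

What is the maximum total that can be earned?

Treat each block as its own option and order by rate: Onc/first 18 > Ortho/first 15 > Onc/second 12 > Cardio/first 11 > Cardio/second 5 > Ortho/second 4.
Onc first at 18: fill all 40 → 35 left.
Ortho first at 15: only 35 left, fill 35.
Total = 18×40 + 15×35 = 1245.

1245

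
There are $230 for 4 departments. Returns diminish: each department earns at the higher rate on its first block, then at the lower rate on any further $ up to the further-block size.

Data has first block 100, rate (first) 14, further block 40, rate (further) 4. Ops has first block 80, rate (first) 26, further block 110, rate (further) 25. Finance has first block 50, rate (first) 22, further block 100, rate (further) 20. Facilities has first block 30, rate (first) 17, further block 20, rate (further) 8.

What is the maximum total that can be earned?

5710

Treat each block as its own option and order by rate: Ops/tier1 26 > Ops/tier2 25 > Finance/tier1 22 > Finance/tier2 20 > Facilities/tier1 17 > Data/tier1 14 > Facilities/tier2 8 > Data/tier2 4.
Ops/tier1 (26): +80 ; 150 left.
Ops tier2 at 25: fill all 110 ; 40 left.
40 remain; put them into Finance tier1 at 22.
Total = 26×80 + 25×110 + 22×40 = 5710.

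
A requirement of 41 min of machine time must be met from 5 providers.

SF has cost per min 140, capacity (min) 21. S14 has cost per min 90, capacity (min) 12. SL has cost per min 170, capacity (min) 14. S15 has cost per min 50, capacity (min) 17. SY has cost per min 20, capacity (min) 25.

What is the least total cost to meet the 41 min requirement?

Cheapest first:
SY (20): use full 25 ; 16 min to go.
S15 (50): take the remaining 16 ; done.
S14, SF, SL: unused.
Cost = 25×20 + 16×50 = 1300.

1300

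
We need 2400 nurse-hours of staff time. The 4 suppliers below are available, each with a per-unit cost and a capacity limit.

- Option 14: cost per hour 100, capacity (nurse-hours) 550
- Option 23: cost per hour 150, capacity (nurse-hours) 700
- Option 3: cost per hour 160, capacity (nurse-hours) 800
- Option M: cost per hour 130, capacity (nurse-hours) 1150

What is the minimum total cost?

309500

Use suppliers in increasing cost order.
Option 14 (100): use full 550 ; 1850 nurse-hours to go.
Option M (130): use full 1150 ; 700 nurse-hours to go.
Take 700 from Option 23 at 150 ; need 0 more.
Option 3: unused.
Cost = 550×100 + 1150×130 + 700×150 = 309500.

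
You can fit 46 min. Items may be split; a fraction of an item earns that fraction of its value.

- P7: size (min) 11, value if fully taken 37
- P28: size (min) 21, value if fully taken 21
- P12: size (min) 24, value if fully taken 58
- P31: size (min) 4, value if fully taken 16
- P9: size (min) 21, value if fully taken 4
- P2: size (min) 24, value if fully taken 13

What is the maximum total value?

118

Best value per unit of size first: P31 16/4≈4, P7 37/11≈3.36, P12 58/24≈2.42, P28 21/21≈1, P2 13/24≈0.542, P9 4/21≈0.19.
P31: take in full, 4 min for value 16 — 42 left.
P7: take in full, 11 min for value 37 — 31 left.
Take all of P12 (24 min, value 58) — 7 min left.
Fill the last 7 min with part of P28: 7/21 of it earns 7.
Total value = 118.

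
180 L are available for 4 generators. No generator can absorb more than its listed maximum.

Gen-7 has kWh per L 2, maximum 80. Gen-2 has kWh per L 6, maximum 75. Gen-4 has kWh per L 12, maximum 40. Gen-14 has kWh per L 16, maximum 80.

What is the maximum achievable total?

Highest kWh per L first: Gen-14 16 > Gen-4 12 > Gen-2 6 > Gen-7 2.
Gen-14: +80 to 80 (cap) ; 100 left.
Gen-4 takes 40 to reach its cap of 40 ; 60 left.
Gen-2: +60 (room for 75) → 60. Pool exhausted.
Total = 6×60 + 12×40 + 16×80 = 2120.

2120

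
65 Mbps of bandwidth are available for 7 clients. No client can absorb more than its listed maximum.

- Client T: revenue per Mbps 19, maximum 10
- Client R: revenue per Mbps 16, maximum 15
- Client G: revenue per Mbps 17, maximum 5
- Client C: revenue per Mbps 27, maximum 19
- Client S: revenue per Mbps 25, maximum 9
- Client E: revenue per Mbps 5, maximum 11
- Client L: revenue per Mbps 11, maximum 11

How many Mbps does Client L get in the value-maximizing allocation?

7

Highest revenue per Mbps first: Client C 27 > Client S 25 > Client T 19 > Client G 17 > Client R 16 > Client L 11 > Client E 5.
Give Client C 19 to hit its cap of 19 ; 46 left.
Give Client S 9 to hit its cap of 9 ; 37 left.
Client T takes 10 to reach its cap of 10 ; 27 left.
Client G takes 5 to reach its cap of 5 ; 22 left.
Client R takes 15 to reach its cap of 15 ; 7 left.
Client L has room for 11 but only 7 remain, so it gets 7.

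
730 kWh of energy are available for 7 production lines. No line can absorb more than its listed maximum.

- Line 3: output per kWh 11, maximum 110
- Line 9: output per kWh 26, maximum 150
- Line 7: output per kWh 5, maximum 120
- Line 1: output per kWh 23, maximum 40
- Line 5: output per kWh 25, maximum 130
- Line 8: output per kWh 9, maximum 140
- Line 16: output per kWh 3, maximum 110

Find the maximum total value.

11260

Rank by output per kWh: Line 9 26 > Line 5 25 > Line 1 23 > Line 3 11 > Line 8 9 > Line 7 5 > Line 16 3.
Line 9: +150 to 150 (cap) ; 580 left.
Line 5: +130 to 130 (cap) ; 450 left.
Line 1: +40 to 40 (cap) ; 410 left.
Give Line 3 110 to hit its cap of 110 ; 300 left.
Give Line 8 140 to hit its cap of 140 ; 160 left.
Give Line 7 120 to hit its cap of 120 ; 40 left.
Line 16: +40 (room for 110) → 40. Pool exhausted.
Total = 11×110 + 26×150 + 5×120 + 23×40 + 25×130 + 9×140 + 3×40 = 11260.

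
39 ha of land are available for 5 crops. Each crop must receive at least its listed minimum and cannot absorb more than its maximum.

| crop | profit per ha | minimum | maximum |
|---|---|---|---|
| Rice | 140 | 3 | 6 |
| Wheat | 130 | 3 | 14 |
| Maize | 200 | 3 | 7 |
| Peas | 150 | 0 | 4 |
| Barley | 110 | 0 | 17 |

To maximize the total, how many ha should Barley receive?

8

Meeting every minimum uses 3+3+3+0+0 = 9 ha, leaving 30.
Order the crops by profit per ha: Maize 200 > Peas 150 > Rice 140 > Wheat 130 > Barley 110.
Maize: +4 to 7 (cap) — 26 left.
Peas takes 4 more to reach its cap of 4 — 22 left.
Rice takes 3 more to reach its cap of 6 — 19 left.
Wheat: +11 to 14 (cap) — 8 left.
Barley has room for 17 more but only 8 remain, so it gets 8.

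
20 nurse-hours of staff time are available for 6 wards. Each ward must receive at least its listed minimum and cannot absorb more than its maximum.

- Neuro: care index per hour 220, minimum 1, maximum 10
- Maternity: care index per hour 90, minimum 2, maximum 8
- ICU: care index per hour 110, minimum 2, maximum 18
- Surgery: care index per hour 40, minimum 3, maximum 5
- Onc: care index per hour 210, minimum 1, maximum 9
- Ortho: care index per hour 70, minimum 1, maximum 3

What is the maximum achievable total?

Meeting every minimum uses 1+2+2+3+1+1 = 10 nurse-hours, leaving 10.
Order the wards by care index per hour: Neuro 220 > Onc 210 > ICU 110 > Maternity 90 > Ortho 70 > Surgery 40.
Neuro: +9 to 10 (cap) → 1 left.
Only 1 left; Onc takes them to reach 2.
Total = 220×10 + 90×2 + 110×2 + 40×3 + 210×2 + 70×1 = 3210.

3210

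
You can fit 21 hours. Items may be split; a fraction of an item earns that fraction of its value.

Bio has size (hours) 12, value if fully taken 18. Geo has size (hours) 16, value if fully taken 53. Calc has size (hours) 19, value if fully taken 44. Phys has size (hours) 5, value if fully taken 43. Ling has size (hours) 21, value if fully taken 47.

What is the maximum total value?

Best value per unit of size first: Phys 43/5≈8.6, Geo 53/16≈3.31, Calc 44/19≈2.32, Ling 47/21≈2.24, Bio 18/12≈1.5.
Phys: take in full, 5 hours for value 43 → 16 left.
All 16 hours of Geo fit (value 53) → 0 remain.
Total value = 96.

96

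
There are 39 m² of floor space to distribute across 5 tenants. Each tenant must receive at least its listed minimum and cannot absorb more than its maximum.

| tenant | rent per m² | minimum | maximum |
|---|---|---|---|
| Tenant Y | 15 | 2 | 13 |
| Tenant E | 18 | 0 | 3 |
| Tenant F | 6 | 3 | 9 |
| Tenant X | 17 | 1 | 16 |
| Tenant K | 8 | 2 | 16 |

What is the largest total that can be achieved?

Meeting every minimum uses 2+0+3+1+2 = 8 m², leaving 31.
Highest rent per m² first: Tenant E 18 > Tenant X 17 > Tenant Y 15 > Tenant K 8 > Tenant F 6.
Give Tenant E 3 more to hit its cap of 3 ; 28 left.
Give Tenant X 15 more to hit its cap of 16 ; 13 left.
Tenant Y: +11 to 13 (cap) ; 2 left.
Tenant K has room for 14 more but only 2 remain, so it gets 4.
Total = 15×13 + 18×3 + 6×3 + 17×16 + 8×4 = 571.

571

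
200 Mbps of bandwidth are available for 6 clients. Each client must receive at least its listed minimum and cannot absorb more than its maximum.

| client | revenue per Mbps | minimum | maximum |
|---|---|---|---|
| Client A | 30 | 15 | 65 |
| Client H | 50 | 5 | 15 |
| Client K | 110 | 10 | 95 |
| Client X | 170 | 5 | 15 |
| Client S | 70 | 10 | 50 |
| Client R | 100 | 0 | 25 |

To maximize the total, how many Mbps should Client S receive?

45

Meeting every minimum uses 15+5+10+5+10+0 = 45 Mbps, leaving 155.
Order the clients by revenue per Mbps: Client X 170 > Client K 110 > Client R 100 > Client S 70 > Client H 50 > Client A 30.
Give Client X 10 more to hit its cap of 15 ; 145 left.
Client K: +85 to 95 (cap) ; 60 left.
Give Client R 25 more to hit its cap of 25 ; 35 left.
Only 35 left; Client S takes them to reach 45.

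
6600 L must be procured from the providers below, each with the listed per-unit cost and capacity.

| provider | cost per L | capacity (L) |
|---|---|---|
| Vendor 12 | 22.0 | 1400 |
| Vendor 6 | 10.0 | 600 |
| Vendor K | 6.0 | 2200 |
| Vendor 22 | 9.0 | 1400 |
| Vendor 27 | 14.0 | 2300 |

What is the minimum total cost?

Fill from the cheapest provider first.
Vendor K (6.0): use full 2200 → 4400 L to go.
Take 1400 from Vendor 22 at 9.0 → need 3000 more.
Take 600 from Vendor 6 at 10.0 → need 2400 more.
Vendor 27 (14.0): use full 2300 → 100 L to go.
Vendor 12 (22.0): take the remaining 100 → done.
Cost = 2200×6.0 + 1400×9.0 + 600×10.0 + 2300×14.0 + 100×22.0 = 66200.

66200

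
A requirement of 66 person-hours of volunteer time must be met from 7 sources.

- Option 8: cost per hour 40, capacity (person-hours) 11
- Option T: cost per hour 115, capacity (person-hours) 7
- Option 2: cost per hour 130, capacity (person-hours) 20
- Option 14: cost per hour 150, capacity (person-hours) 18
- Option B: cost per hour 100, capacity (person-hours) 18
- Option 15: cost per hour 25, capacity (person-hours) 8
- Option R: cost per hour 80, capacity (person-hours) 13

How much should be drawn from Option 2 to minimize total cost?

Cheapest first:
Take 8 from Option 15 at 25 → need 58 more.
Option 8 (40): use full 11 → 47 person-hours to go.
Option R at 80: take all 13 person-hours → 34 still needed.
Option B (100): use full 18 → 16 person-hours to go.
Option T at 115: take all 7 person-hours → 9 still needed.
Option 2 at 130: take 9 of its 20 → requirement met.
Option 14: unused.

9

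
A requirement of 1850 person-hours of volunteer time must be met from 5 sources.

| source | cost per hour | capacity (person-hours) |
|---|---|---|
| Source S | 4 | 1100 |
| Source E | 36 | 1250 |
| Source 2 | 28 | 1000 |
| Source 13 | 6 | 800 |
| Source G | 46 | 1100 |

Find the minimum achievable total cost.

8900

Use sources in increasing cost order.
Source S at 4: take all 1100 person-hours → 750 still needed.
Take 750 from Source 13 at 6 to finish.
Source 2, Source E, Source G: unused.
Cost = 1100×4 + 750×6 = 8900.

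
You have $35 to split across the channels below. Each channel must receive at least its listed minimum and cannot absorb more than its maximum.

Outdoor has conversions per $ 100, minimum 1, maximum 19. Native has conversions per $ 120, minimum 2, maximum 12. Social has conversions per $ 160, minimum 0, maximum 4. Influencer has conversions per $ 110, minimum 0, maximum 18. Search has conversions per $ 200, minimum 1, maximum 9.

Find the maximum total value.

4970

Meeting every minimum uses 1+2+0+0+1 = 4 $, leaving 31.
Highest conversions per $ first: Search 200 > Social 160 > Native 120 > Influencer 110 > Outdoor 100.
Search takes 8 more to reach its cap of 9 → 23 left.
Social takes 4 more to reach its cap of 4 → 19 left.
Native takes 10 more to reach its cap of 12 → 9 left.
Only 9 left; Influencer takes them to reach 9.
Total = 100×1 + 120×12 + 160×4 + 110×9 + 200×9 = 4970.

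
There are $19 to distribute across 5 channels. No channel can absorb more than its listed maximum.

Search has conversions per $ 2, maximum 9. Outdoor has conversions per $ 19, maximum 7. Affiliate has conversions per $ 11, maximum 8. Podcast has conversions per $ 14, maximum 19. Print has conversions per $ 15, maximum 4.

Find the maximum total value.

305

Highest conversions per $ first: Outdoor 19 > Print 15 > Podcast 14 > Affiliate 11 > Search 2.
Give Outdoor 7 to hit its cap of 7 ; 12 left.
Give Print 4 to hit its cap of 4 ; 8 left.
Podcast has room for 19 but only 8 remain, so it gets 8.
Total = 19×7 + 14×8 + 15×4 = 305.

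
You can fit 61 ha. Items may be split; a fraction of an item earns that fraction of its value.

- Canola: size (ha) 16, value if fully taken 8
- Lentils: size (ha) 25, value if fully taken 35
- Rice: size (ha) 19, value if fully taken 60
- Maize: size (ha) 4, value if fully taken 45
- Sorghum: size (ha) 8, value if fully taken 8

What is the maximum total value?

Best value per unit of size first: Maize 45/4≈11.2, Rice 60/19≈3.16, Lentils 35/25≈1.4, Sorghum 8/8≈1, Canola 8/16≈0.5.
Maize: take in full, 4 ha for value 45 ; 57 left.
Take all of Rice (19 ha, value 60) ; 38 ha left.
Lentils: take in full, 25 ha for value 35 ; 13 left.
All 8 ha of Sorghum fit (value 8) ; 5 remain.
5 ha left: a 5/16 share of Canola gives 8×5/16 = 2.5.
Total value = 150.5.

150.5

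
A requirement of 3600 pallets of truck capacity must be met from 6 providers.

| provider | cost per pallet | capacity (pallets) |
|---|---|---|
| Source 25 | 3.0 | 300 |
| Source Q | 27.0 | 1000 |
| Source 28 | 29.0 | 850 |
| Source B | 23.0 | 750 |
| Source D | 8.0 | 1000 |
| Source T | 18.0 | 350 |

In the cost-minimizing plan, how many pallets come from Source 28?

200

Fill from the cheapest provider first.
Source 25 at 3.0: take all 300 pallets — 3300 still needed.
Source D (8.0): use full 1000 — 2300 pallets to go.
Take 350 from Source T at 18.0 — need 1950 more.
Take 750 from Source B at 23.0 — need 1200 more.
Source Q (27.0): use full 1000 — 200 pallets to go.
Source 28 at 29.0: take 200 of its 850 — requirement met.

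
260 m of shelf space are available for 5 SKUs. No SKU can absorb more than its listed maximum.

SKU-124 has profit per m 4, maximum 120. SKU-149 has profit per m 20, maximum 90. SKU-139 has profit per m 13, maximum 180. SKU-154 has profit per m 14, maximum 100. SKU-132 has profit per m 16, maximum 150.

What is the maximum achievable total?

Highest profit per m first: SKU-149 20 > SKU-132 16 > SKU-154 14 > SKU-139 13 > SKU-124 4.
SKU-149: +90 to 90 (cap) ; 170 left.
SKU-132 takes 150 to reach its cap of 150 ; 20 left.
Only 20 left; SKU-154 takes them to reach 20.
Total = 20×90 + 14×20 + 16×150 = 4480.

4480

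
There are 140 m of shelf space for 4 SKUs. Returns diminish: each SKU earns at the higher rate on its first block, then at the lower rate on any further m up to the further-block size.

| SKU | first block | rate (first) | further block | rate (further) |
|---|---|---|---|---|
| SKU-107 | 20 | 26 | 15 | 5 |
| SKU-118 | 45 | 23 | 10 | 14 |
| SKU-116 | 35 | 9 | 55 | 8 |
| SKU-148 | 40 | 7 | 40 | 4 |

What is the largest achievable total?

Order all 8 blocks by rate: SKU-107/tier1 26 > SKU-118/tier1 23 > SKU-118/tier2 14 > SKU-116/tier1 9 > SKU-116/tier2 8 > SKU-148/tier1 7 > SKU-107/tier2 5 > SKU-148/tier2 4.
Fill SKU-107 tier1 block (20 at 26) ; 120 left.
SKU-118/tier1 (23): +45 ; 75 left.
SKU-118/tier2 (14): +10 ; 65 left.
SKU-116 tier1 at 9: fill all 35 ; 30 left.
30 remain; put them into SKU-116 tier2 at 8.
Total = 26×20 + 23×45 + 14×10 + 9×35 + 8×30 = 2250.

2250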